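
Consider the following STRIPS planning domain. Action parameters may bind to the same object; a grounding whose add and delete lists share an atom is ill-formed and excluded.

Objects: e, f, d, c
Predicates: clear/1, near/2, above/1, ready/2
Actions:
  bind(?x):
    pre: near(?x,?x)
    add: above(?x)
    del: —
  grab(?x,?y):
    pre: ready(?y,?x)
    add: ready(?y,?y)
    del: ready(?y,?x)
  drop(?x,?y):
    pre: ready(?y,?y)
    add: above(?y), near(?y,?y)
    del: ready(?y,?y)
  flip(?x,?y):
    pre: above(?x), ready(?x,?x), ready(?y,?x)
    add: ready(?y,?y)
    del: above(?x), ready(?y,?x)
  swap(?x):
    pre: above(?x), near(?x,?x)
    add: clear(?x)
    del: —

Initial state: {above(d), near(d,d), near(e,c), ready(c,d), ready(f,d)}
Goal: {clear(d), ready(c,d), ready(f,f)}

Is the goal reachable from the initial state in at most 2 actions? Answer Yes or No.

1. grab(d,f)  →  {above(d), near(d,d), near(e,c), ready(c,d), ready(f,f)}
2. swap(d)  →  {above(d), clear(d), near(d,d), near(e,c), ready(c,d), ready(f,f)}
optimal plan length = 2; 2 ≤ 2

Yes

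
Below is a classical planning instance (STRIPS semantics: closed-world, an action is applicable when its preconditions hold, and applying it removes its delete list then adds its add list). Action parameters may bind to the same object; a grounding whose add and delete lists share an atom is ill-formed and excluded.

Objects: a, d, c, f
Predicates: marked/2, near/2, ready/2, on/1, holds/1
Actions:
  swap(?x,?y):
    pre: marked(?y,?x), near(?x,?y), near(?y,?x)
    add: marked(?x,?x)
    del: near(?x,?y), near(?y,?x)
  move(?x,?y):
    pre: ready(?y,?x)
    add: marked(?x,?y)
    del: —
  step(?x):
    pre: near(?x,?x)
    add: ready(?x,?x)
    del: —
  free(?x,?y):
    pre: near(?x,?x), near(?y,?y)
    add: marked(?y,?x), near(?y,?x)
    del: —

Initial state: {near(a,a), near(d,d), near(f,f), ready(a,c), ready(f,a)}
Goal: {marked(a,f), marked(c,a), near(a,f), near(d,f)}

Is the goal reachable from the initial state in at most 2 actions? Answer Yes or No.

No

1. move(c,a)  →  {marked(c,a), near(a,a), near(d,d), near(f,f), ready(a,c), ready(f,a)}
2. free(f,a)  →  {marked(a,f), marked(c,a), near(a,a), near(a,f), near(d,d), near(f,f), ready(a,c), ready(f,a)}
3. free(f,d)  →  {marked(a,f), marked(c,a), marked(d,f), near(a,a), near(a,f), near(d,d), near(d,f), near(f,f), ready(a,c), ready(f,a)}
optimal plan length = 3; 3 > 2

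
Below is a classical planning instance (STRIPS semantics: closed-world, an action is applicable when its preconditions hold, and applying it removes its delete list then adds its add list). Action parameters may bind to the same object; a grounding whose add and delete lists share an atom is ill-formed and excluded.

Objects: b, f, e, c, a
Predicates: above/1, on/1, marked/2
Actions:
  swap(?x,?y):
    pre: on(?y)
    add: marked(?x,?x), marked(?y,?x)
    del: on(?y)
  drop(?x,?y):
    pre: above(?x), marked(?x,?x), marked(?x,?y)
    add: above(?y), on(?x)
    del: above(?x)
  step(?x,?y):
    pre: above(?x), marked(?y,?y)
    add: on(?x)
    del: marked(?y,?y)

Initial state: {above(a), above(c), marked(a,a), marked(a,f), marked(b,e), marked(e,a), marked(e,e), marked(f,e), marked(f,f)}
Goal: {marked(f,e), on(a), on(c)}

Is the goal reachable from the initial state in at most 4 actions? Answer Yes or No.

Yes

1. drop(a,f)  →  {above(c), above(f), marked(a,a), marked(a,f), marked(b,e), marked(e,a), marked(e,e), marked(f,e), marked(f,f), on(a)}
2. step(c,f)  →  {above(c), above(f), marked(a,a), marked(a,f), marked(b,e), marked(e,a), marked(e,e), marked(f,e), on(a), on(c)}
optimal plan length = 2; 2 ≤ 4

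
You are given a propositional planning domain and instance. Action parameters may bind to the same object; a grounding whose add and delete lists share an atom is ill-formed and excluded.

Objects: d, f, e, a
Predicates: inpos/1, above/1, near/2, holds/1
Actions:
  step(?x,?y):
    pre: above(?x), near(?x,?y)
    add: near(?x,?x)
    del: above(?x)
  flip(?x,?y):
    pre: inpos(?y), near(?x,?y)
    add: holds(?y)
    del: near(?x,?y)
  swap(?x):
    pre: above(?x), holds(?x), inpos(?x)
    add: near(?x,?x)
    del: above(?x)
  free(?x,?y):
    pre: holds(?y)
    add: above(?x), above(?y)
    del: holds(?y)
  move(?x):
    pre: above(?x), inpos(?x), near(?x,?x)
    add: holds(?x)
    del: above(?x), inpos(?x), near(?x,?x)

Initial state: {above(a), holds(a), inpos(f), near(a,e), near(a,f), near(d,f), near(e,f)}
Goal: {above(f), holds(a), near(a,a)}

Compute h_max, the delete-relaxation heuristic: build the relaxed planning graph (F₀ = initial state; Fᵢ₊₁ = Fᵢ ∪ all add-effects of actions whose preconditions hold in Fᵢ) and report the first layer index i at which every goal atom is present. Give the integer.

1

F0 = init (7 atoms)
F1 = F0 ∪ {above(d), above(e), above(f), holds(f), near(a,a)}  (12 atoms)
goal ⊆ F1  ⇒  h_max = 1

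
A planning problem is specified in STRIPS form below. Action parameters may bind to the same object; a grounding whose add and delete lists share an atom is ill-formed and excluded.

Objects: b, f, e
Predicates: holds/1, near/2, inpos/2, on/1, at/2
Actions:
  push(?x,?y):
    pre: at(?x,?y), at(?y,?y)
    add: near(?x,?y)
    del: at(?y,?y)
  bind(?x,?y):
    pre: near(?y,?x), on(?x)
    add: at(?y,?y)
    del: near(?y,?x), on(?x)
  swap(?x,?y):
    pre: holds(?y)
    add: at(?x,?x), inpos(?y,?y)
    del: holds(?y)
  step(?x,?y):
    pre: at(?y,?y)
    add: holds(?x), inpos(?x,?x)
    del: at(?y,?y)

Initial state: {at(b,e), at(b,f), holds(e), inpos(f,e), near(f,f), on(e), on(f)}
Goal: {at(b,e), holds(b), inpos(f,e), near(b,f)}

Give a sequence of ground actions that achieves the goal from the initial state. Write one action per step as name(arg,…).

bind(f,f); push(b,f); swap(b,e); step(b,b)

1. bind(f,f)  →  {at(b,e), at(b,f), at(f,f), holds(e), inpos(f,e), on(e)}
2. push(b,f)  →  {at(b,e), at(b,f), holds(e), inpos(f,e), near(b,f), on(e)}
3. swap(b,e)  →  {at(b,b), at(b,e), at(b,f), inpos(e,e), inpos(f,e), near(b,f), on(e)}
4. step(b,b)  →  {at(b,e), at(b,f), holds(b), inpos(b,b), inpos(e,e), inpos(f,e), near(b,f), on(e)}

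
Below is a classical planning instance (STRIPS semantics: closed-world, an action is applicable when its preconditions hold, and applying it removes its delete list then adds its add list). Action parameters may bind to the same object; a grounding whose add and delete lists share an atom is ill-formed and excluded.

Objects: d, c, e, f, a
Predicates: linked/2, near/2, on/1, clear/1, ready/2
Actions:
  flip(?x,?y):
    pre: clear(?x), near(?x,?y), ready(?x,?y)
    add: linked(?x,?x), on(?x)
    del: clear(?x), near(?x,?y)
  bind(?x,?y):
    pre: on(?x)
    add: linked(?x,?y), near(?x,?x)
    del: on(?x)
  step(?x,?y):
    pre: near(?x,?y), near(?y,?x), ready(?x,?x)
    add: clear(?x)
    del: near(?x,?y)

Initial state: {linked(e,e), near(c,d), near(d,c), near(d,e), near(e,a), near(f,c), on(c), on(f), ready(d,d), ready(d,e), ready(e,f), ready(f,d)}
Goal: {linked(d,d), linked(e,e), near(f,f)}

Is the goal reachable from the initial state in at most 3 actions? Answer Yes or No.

Yes

1. bind(f,d)  →  {linked(e,e), linked(f,d), near(c,d), near(d,c), near(d,e), near(e,a), near(f,c), near(f,f), on(c), ready(d,d), ready(d,e), ready(e,f), ready(f,d)}
2. step(d,c)  →  {clear(d), linked(e,e), linked(f,d), near(c,d), near(d,e), near(e,a), near(f,c), near(f,f), on(c), ready(d,d), ready(d,e), ready(e,f), ready(f,d)}
3. flip(d,e)  →  {linked(d,d), linked(e,e), linked(f,d), near(c,d), near(e,a), near(f,c), near(f,f), on(c), on(d), ready(d,d), ready(d,e), ready(e,f), ready(f,d)}
optimal plan length = 3; 3 ≤ 3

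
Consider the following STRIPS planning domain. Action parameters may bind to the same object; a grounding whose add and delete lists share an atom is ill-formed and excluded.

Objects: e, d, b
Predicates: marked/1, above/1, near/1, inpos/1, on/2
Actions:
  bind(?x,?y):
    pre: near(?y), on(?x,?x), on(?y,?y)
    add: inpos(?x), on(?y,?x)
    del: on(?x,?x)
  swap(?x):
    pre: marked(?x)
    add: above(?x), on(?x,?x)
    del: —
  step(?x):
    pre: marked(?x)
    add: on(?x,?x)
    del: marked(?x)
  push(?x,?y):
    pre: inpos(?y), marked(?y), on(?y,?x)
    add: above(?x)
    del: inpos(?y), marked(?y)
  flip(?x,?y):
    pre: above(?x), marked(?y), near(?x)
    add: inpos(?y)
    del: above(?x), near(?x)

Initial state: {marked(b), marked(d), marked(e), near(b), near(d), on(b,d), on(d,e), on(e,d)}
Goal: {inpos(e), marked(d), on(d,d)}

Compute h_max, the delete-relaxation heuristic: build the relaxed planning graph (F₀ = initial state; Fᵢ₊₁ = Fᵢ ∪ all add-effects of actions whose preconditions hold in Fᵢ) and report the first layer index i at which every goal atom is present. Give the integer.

F0 = init (8 atoms)
F1 = F0 ∪ {above(b), above(d), above(e), on(b,b), on(d,d), on(e,e)}  (14 atoms)
F2 = F1 ∪ {inpos(b), inpos(d), inpos(e), on(b,e), on(d,b)}  (19 atoms)
goal ⊆ F2  ⇒  h_max = 2

2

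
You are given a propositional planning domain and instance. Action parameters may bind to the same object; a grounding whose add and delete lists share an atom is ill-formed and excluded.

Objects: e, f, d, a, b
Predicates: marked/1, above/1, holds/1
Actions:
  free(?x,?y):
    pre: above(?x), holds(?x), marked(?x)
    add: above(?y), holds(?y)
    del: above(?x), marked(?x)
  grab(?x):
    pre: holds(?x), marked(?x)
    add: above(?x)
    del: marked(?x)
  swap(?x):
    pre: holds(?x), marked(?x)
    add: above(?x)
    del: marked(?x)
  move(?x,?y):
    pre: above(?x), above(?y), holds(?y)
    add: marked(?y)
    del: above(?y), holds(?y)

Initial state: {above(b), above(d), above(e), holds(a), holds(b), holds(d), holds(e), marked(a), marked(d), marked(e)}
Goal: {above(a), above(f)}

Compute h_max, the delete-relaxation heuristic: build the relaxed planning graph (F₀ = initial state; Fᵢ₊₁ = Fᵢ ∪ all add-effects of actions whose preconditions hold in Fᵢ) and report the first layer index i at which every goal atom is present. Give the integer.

1

F0 = init (10 atoms)
F1 = F0 ∪ {above(a), above(f), holds(f), marked(b)}  (14 atoms)
goal ⊆ F1  ⇒  h_max = 1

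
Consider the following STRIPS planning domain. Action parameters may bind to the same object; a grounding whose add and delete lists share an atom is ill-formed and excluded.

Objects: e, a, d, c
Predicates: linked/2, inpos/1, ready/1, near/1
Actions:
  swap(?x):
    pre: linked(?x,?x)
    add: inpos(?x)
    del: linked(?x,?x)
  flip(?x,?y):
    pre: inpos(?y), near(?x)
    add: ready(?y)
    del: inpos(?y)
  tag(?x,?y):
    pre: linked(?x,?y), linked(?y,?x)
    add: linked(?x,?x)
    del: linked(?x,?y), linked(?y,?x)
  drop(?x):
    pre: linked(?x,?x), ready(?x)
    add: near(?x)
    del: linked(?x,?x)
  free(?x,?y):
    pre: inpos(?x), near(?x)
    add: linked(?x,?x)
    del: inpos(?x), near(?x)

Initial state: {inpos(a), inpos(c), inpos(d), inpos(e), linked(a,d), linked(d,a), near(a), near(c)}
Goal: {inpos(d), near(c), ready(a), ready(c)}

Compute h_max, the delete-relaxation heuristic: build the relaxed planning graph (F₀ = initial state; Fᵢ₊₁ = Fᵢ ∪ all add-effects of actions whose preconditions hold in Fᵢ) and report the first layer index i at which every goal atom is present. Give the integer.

1

F0 = init (8 atoms)
F1 = F0 ∪ {linked(a,a), linked(c,c), linked(d,d), ready(a), ready(c), ready(d), ready(e)}  (15 atoms)
goal ⊆ F1  ⇒  h_max = 1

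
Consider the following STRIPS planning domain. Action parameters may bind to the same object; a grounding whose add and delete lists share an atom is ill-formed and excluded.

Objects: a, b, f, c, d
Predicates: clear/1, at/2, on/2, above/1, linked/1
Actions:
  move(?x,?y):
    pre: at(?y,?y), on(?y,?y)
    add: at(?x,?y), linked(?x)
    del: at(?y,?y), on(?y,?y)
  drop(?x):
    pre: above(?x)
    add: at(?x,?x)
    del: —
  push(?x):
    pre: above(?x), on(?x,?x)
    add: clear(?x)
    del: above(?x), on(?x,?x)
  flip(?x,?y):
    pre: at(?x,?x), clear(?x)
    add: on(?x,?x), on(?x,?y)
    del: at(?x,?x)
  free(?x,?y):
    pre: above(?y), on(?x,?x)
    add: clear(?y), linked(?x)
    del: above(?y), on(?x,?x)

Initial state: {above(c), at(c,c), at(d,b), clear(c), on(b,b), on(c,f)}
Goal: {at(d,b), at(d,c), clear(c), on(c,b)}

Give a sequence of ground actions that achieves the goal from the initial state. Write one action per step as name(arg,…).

1. flip(c,b)  →  {above(c), at(d,b), clear(c), on(b,b), on(c,b), on(c,c), on(c,f)}
2. drop(c)  →  {above(c), at(c,c), at(d,b), clear(c), on(b,b), on(c,b), on(c,c), on(c,f)}
3. move(d,c)  →  {above(c), at(d,b), at(d,c), clear(c), linked(d), on(b,b), on(c,b), on(c,f)}

flip(c,b); drop(c); move(d,c)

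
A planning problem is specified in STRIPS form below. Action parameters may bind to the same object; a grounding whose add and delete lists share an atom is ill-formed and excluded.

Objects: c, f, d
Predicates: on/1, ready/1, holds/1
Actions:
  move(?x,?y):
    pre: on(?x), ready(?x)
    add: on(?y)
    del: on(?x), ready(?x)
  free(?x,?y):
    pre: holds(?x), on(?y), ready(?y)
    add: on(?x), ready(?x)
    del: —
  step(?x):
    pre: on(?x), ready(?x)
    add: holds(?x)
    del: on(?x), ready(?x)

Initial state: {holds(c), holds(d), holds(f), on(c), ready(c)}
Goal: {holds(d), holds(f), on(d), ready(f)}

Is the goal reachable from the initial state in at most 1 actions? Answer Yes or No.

No

1. free(f,c)  →  {holds(c), holds(d), holds(f), on(c), on(f), ready(c), ready(f)}
2. move(c,d)  →  {holds(c), holds(d), holds(f), on(d), on(f), ready(f)}
optimal plan length = 2; 2 > 1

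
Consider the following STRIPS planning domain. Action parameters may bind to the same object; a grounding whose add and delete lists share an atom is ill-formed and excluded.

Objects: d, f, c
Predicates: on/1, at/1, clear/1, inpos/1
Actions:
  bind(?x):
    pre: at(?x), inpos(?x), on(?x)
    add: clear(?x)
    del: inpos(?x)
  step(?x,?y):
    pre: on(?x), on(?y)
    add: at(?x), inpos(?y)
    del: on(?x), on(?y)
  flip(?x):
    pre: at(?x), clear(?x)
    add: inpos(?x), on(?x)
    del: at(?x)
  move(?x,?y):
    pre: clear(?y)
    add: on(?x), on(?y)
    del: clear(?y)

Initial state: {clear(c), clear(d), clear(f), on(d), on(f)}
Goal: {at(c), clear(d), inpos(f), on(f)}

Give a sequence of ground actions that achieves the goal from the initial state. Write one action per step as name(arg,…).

step(d,f); move(f,c); step(c,c)

1. step(d,f)  →  {at(d), clear(c), clear(d), clear(f), inpos(f)}
2. move(f,c)  →  {at(d), clear(d), clear(f), inpos(f), on(c), on(f)}
3. step(c,c)  →  {at(c), at(d), clear(d), clear(f), inpos(c), inpos(f), on(f)}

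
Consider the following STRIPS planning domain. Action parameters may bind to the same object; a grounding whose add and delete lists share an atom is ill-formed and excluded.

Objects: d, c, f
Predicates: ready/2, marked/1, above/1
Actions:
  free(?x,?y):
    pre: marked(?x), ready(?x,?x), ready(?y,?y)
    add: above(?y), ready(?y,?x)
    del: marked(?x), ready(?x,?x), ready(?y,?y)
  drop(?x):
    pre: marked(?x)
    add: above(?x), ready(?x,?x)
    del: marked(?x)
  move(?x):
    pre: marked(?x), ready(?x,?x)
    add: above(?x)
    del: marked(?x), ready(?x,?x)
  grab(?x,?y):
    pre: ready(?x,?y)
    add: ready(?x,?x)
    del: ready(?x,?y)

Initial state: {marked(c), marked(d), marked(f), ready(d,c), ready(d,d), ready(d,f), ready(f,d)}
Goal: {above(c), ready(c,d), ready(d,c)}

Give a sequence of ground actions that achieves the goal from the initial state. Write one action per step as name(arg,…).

1. drop(c)  →  {above(c), marked(d), marked(f), ready(c,c), ready(d,c), ready(d,d), ready(d,f), ready(f,d)}
2. free(d,c)  →  {above(c), marked(f), ready(c,d), ready(d,c), ready(d,f), ready(f,d)}

drop(c); free(d,c)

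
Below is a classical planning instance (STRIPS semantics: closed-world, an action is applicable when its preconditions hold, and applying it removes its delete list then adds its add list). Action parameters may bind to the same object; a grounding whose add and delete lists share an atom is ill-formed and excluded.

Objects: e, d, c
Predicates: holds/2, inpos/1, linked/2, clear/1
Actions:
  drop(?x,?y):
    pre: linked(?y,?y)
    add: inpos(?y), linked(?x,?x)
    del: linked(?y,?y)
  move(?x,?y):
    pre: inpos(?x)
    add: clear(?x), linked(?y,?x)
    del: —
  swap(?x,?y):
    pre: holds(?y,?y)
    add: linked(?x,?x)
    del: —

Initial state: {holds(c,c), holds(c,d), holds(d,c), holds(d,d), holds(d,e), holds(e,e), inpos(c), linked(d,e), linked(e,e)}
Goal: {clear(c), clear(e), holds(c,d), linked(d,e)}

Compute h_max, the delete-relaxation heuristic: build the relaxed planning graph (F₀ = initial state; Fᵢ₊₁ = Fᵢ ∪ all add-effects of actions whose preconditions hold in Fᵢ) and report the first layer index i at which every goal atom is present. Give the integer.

F0 = init (9 atoms)
F1 = F0 ∪ {clear(c), inpos(e), linked(c,c), linked(d,c), linked(d,d), linked(e,c)}  (15 atoms)
F2 = F1 ∪ {clear(e), inpos(d), linked(c,e)}  (18 atoms)
goal ⊆ F2  ⇒  h_max = 2

2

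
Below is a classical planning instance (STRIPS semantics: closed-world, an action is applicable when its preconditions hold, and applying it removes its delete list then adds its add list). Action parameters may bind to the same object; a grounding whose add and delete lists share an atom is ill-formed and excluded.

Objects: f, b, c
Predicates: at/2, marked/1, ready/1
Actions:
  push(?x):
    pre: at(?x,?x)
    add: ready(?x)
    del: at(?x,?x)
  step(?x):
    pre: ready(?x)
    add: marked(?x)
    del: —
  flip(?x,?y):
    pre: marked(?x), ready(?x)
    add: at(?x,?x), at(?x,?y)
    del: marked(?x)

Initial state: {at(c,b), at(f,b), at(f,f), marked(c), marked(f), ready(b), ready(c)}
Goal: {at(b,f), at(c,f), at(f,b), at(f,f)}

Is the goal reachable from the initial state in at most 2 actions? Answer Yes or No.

1. step(b)  →  {at(c,b), at(f,b), at(f,f), marked(b), marked(c), marked(f), ready(b), ready(c)}
2. flip(b,f)  →  {at(b,b), at(b,f), at(c,b), at(f,b), at(f,f), marked(c), marked(f), ready(b), ready(c)}
3. flip(c,f)  →  {at(b,b), at(b,f), at(c,b), at(c,c), at(c,f), at(f,b), at(f,f), marked(f), ready(b), ready(c)}
optimal plan length = 3; 3 > 2

No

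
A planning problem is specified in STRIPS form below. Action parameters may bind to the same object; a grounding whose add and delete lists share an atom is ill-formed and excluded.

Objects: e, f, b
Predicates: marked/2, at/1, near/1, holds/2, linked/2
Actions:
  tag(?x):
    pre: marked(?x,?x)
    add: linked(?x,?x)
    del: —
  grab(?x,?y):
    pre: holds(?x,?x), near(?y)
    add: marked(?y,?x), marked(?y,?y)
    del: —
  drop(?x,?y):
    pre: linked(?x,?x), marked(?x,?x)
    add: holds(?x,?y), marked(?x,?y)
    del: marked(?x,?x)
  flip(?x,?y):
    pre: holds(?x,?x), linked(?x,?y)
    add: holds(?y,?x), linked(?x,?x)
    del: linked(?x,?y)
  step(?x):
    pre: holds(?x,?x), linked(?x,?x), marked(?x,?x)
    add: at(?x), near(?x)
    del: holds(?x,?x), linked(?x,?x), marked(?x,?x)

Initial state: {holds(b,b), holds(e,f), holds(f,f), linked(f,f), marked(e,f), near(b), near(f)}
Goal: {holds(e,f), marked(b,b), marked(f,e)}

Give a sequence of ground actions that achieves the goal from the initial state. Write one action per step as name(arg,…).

grab(f,f); grab(f,b); drop(f,e)

1. grab(f,f)  →  {holds(b,b), holds(e,f), holds(f,f), linked(f,f), marked(e,f), marked(f,f), near(b), near(f)}
2. grab(f,b)  →  {holds(b,b), holds(e,f), holds(f,f), linked(f,f), marked(b,b), marked(b,f), marked(e,f), marked(f,f), near(b), near(f)}
3. drop(f,e)  →  {holds(b,b), holds(e,f), holds(f,e), holds(f,f), linked(f,f), marked(b,b), marked(b,f), marked(e,f), marked(f,e), near(b), near(f)}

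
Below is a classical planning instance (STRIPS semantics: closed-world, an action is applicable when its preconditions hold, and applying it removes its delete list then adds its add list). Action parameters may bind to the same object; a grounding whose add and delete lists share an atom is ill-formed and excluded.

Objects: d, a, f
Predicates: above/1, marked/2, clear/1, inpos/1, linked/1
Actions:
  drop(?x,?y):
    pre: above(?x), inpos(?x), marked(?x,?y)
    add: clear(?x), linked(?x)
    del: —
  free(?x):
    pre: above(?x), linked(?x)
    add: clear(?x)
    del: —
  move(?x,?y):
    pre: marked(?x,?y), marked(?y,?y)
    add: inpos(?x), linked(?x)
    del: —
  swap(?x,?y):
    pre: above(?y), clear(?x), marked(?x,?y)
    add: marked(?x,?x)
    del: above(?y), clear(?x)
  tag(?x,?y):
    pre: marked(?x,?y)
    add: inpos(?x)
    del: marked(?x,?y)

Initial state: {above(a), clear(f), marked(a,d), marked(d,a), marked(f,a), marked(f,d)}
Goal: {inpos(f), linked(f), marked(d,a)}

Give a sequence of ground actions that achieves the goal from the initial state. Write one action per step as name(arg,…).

swap(f,a); move(f,f)

1. swap(f,a)  →  {marked(a,d), marked(d,a), marked(f,a), marked(f,d), marked(f,f)}
2. move(f,f)  →  {inpos(f), linked(f), marked(a,d), marked(d,a), marked(f,a), marked(f,d), marked(f,f)}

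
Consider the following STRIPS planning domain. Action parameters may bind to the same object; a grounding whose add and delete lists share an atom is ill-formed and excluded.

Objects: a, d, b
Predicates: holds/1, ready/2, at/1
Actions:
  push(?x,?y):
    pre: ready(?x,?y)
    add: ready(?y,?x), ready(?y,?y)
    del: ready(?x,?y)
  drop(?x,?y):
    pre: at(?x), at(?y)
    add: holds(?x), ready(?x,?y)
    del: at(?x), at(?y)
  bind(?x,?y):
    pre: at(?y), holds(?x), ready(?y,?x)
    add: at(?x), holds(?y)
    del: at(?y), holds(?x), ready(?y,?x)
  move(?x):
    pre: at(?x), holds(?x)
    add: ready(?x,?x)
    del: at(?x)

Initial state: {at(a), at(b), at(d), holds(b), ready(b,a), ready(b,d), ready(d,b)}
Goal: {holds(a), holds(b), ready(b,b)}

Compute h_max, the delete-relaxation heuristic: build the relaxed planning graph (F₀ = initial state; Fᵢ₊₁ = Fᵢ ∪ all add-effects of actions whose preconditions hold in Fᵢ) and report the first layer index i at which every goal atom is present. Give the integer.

1

F0 = init (7 atoms)
F1 = F0 ∪ {holds(a), holds(d), ready(a,a), ready(a,b), ready(a,d), ready(b,b), ready(d,a), ready(d,d)}  (15 atoms)
goal ⊆ F1  ⇒  h_max = 1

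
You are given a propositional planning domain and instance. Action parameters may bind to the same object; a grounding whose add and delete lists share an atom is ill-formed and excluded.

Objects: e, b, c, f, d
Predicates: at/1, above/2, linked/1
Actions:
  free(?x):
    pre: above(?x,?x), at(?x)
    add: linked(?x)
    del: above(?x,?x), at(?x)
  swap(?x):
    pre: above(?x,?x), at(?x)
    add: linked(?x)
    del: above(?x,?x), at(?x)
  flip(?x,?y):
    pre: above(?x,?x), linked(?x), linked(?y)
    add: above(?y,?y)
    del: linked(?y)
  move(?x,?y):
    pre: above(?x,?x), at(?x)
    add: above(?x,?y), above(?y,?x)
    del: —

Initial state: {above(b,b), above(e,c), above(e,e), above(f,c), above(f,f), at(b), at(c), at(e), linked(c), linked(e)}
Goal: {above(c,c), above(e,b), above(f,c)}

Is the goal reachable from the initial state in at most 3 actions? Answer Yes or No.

Yes

1. flip(e,c)  →  {above(b,b), above(c,c), above(e,c), above(e,e), above(f,c), above(f,f), at(b), at(c), at(e), linked(e)}
2. move(e,b)  →  {above(b,b), above(b,e), above(c,c), above(e,b), above(e,c), above(e,e), above(f,c), above(f,f), at(b), at(c), at(e), linked(e)}
optimal plan length = 2; 2 ≤ 3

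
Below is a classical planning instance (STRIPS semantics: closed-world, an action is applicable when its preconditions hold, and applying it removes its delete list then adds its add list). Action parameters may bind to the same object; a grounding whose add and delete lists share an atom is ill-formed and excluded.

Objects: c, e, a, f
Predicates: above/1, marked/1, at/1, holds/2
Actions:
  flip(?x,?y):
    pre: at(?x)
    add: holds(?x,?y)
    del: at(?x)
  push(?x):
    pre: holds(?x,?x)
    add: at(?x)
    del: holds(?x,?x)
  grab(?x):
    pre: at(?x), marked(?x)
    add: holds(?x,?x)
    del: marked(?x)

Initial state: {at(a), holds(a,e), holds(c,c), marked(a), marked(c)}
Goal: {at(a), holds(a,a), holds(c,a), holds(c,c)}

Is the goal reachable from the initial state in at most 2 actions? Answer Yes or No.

1. push(c)  →  {at(a), at(c), holds(a,e), marked(a), marked(c)}
2. grab(c)  →  {at(a), at(c), holds(a,e), holds(c,c), marked(a)}
3. flip(c,a)  →  {at(a), holds(a,e), holds(c,a), holds(c,c), marked(a)}
4. grab(a)  →  {at(a), holds(a,a), holds(a,e), holds(c,a), holds(c,c)}
optimal plan length = 4; 4 > 2

No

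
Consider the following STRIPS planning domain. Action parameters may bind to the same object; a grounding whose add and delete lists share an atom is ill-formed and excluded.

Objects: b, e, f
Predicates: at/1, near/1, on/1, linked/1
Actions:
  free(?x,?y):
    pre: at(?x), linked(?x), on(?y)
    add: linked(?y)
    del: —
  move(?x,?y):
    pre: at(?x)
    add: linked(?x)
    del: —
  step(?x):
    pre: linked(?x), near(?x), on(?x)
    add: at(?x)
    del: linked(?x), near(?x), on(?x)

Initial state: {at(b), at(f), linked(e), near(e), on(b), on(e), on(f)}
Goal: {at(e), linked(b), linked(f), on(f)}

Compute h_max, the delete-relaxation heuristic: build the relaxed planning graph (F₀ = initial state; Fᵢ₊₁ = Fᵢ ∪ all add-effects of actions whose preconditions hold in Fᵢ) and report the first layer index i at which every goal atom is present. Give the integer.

1

F0 = init (7 atoms)
F1 = F0 ∪ {at(e), linked(b), linked(f)}  (10 atoms)
goal ⊆ F1  ⇒  h_max = 1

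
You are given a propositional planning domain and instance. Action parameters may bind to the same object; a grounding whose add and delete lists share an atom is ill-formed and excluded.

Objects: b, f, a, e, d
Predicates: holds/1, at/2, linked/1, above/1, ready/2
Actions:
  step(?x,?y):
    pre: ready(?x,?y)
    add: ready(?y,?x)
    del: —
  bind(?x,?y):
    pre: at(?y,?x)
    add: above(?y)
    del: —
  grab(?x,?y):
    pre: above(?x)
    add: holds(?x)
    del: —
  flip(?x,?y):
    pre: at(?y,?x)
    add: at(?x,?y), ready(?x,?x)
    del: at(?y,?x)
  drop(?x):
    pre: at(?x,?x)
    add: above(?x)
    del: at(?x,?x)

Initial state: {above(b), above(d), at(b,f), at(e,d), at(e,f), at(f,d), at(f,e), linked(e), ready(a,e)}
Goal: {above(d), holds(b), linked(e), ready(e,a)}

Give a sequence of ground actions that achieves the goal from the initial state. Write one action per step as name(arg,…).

step(a,e); grab(b,b)

1. step(a,e)  →  {above(b), above(d), at(b,f), at(e,d), at(e,f), at(f,d), at(f,e), linked(e), ready(a,e), ready(e,a)}
2. grab(b,b)  →  {above(b), above(d), at(b,f), at(e,d), at(e,f), at(f,d), at(f,e), holds(b), linked(e), ready(a,e), ready(e,a)}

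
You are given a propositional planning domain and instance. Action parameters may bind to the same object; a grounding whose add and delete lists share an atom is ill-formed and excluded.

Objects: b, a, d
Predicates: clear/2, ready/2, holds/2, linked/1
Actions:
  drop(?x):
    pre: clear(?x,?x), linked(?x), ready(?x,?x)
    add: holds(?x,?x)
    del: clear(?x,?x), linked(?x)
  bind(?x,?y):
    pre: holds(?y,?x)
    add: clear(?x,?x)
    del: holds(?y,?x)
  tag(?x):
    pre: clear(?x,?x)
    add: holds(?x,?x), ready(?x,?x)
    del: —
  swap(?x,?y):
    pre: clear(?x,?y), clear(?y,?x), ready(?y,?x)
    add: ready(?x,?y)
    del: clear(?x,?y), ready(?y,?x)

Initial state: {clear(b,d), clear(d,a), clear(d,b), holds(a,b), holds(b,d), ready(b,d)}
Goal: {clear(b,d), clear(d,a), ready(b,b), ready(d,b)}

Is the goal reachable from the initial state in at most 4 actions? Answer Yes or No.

Yes

1. bind(b,a)  →  {clear(b,b), clear(b,d), clear(d,a), clear(d,b), holds(b,d), ready(b,d)}
2. tag(b)  →  {clear(b,b), clear(b,d), clear(d,a), clear(d,b), holds(b,b), holds(b,d), ready(b,b), ready(b,d)}
3. swap(d,b)  →  {clear(b,b), clear(b,d), clear(d,a), holds(b,b), holds(b,d), ready(b,b), ready(d,b)}
optimal plan length = 3; 3 ≤ 4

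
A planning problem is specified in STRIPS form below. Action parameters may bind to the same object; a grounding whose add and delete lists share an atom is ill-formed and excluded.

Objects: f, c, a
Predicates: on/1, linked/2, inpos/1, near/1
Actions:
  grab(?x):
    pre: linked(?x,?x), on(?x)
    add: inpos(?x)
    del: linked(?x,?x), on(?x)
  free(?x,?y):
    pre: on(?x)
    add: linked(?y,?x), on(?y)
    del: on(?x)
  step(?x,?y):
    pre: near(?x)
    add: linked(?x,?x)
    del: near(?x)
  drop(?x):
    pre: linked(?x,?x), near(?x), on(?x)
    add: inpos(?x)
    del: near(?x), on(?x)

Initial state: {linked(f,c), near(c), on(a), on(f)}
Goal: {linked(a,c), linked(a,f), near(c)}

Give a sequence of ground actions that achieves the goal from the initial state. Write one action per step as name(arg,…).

1. free(f,a)  →  {linked(a,f), linked(f,c), near(c), on(a)}
2. free(a,c)  →  {linked(a,f), linked(c,a), linked(f,c), near(c), on(c)}
3. free(c,a)  →  {linked(a,c), linked(a,f), linked(c,a), linked(f,c), near(c), on(a)}

free(f,a); free(a,c); free(c,a)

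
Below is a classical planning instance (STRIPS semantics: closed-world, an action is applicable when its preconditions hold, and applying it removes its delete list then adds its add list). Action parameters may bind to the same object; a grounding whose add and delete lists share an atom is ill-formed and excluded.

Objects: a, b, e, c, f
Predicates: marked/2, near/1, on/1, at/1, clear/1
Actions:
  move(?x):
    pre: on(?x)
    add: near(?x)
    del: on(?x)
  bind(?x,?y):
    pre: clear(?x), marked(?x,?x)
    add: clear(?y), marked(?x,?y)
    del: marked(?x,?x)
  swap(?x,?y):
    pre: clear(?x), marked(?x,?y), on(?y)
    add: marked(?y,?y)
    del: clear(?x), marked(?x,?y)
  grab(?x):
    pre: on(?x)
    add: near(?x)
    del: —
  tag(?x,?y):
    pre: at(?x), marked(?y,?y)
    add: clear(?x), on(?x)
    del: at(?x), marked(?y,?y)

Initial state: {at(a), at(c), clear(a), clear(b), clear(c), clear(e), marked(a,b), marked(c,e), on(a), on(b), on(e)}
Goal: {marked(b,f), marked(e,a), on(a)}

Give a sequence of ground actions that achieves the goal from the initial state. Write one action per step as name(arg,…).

swap(a,b); bind(b,f); swap(c,e); bind(e,a)

1. swap(a,b)  →  {at(a), at(c), clear(b), clear(c), clear(e), marked(b,b), marked(c,e), on(a), on(b), on(e)}
2. bind(b,f)  →  {at(a), at(c), clear(b), clear(c), clear(e), clear(f), marked(b,f), marked(c,e), on(a), on(b), on(e)}
3. swap(c,e)  →  {at(a), at(c), clear(b), clear(e), clear(f), marked(b,f), marked(e,e), on(a), on(b), on(e)}
4. bind(e,a)  →  {at(a), at(c), clear(a), clear(b), clear(e), clear(f), marked(b,f), marked(e,a), on(a), on(b), on(e)}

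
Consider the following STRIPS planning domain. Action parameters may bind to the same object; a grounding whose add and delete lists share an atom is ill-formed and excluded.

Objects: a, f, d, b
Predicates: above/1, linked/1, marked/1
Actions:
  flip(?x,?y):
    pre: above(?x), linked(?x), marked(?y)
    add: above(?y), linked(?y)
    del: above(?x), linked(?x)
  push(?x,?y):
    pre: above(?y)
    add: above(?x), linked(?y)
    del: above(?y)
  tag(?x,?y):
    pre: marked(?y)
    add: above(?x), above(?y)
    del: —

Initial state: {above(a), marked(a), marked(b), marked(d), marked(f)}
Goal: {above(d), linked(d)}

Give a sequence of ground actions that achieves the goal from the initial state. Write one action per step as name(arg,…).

1. push(f,a)  →  {above(f), linked(a), marked(a), marked(b), marked(d), marked(f)}
2. push(a,f)  →  {above(a), linked(a), linked(f), marked(a), marked(b), marked(d), marked(f)}
3. flip(a,d)  →  {above(d), linked(d), linked(f), marked(a), marked(b), marked(d), marked(f)}

push(f,a); push(a,f); flip(a,d)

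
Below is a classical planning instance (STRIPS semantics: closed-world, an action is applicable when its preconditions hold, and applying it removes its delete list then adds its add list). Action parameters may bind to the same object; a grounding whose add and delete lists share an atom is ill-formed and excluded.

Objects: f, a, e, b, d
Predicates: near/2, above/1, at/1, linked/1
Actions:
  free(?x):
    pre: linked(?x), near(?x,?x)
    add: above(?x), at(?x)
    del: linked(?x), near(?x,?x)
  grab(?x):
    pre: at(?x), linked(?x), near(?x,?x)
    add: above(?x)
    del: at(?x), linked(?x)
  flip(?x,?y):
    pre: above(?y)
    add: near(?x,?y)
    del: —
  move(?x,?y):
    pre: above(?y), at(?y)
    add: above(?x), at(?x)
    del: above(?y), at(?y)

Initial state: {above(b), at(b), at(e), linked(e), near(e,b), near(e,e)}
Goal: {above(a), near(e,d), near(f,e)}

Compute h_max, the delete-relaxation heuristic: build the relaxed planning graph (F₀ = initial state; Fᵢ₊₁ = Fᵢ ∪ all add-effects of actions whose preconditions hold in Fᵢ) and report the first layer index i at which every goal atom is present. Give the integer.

F0 = init (6 atoms)
F1 = F0 ∪ {above(a), above(d), above(e), above(f), at(a), at(d), at(f), near(a,b), near(b,b), near(d,b), near(f,b)}  (17 atoms)
F2 = F1 ∪ {near(a,a), near(a,d), near(a,e), near(a,f), near(b,a), near(b,d), near(b,e), near(b,f), near(d,a), near(d,d), near(d,e), near(d,f), near(e,a), near(e,d), near(e,f), near(f,a), near(f,d), near(f,e), near(f,f)}  (36 atoms)
goal ⊆ F2  ⇒  h_max = 2

2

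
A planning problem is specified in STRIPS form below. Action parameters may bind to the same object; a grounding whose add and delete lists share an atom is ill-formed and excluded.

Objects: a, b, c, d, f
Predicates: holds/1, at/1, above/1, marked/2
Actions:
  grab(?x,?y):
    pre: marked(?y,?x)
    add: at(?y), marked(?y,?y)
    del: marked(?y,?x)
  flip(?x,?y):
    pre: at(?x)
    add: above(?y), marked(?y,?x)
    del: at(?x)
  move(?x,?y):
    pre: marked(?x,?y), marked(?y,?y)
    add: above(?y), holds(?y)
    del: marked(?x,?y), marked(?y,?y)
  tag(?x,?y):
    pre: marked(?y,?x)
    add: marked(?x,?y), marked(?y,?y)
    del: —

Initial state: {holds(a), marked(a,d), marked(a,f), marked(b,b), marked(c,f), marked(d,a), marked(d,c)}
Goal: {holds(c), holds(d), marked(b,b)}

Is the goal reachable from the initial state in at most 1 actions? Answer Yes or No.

No

1. grab(a,d)  →  {at(d), holds(a), marked(a,d), marked(a,f), marked(b,b), marked(c,f), marked(d,c), marked(d,d)}
2. grab(f,c)  →  {at(c), at(d), holds(a), marked(a,d), marked(a,f), marked(b,b), marked(c,c), marked(d,c), marked(d,d)}
3. move(a,d)  →  {above(d), at(c), at(d), holds(a), holds(d), marked(a,f), marked(b,b), marked(c,c), marked(d,c)}
4. move(c,c)  →  {above(c), above(d), at(c), at(d), holds(a), holds(c), holds(d), marked(a,f), marked(b,b), marked(d,c)}
optimal plan length = 4; 4 > 1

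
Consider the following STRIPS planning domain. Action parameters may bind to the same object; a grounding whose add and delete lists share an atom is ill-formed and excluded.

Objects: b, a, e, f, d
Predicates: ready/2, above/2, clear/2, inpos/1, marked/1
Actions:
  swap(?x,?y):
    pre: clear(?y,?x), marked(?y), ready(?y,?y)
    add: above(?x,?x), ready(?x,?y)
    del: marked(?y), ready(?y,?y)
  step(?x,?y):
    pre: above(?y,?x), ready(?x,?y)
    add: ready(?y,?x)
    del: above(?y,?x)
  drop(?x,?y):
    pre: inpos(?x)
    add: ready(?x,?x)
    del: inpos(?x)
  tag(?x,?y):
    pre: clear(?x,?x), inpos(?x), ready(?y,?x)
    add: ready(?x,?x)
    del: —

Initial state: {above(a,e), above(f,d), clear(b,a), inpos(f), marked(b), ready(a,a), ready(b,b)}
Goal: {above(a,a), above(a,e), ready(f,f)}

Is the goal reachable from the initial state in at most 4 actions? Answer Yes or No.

1. swap(a,b)  →  {above(a,a), above(a,e), above(f,d), clear(b,a), inpos(f), ready(a,a), ready(a,b)}
2. drop(f,b)  →  {above(a,a), above(a,e), above(f,d), clear(b,a), ready(a,a), ready(a,b), ready(f,f)}
optimal plan length = 2; 2 ≤ 4

Yes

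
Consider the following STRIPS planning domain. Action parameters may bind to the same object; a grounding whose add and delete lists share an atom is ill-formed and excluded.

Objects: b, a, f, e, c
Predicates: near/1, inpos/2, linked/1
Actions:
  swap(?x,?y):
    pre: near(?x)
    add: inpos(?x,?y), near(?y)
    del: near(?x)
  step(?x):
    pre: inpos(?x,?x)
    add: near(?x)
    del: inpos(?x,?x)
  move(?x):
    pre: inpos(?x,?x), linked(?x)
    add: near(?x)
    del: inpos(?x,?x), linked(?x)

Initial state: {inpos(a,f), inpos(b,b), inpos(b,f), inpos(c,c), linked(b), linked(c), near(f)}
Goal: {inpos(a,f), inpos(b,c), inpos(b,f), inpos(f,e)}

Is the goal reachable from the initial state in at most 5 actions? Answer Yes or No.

1. swap(f,e)  →  {inpos(a,f), inpos(b,b), inpos(b,f), inpos(c,c), inpos(f,e), linked(b), linked(c), near(e)}
2. swap(e,b)  →  {inpos(a,f), inpos(b,b), inpos(b,f), inpos(c,c), inpos(e,b), inpos(f,e), linked(b), linked(c), near(b)}
3. swap(b,c)  →  {inpos(a,f), inpos(b,b), inpos(b,c), inpos(b,f), inpos(c,c), inpos(e,b), inpos(f,e), linked(b), linked(c), near(c)}
optimal plan length = 3; 3 ≤ 5

Yes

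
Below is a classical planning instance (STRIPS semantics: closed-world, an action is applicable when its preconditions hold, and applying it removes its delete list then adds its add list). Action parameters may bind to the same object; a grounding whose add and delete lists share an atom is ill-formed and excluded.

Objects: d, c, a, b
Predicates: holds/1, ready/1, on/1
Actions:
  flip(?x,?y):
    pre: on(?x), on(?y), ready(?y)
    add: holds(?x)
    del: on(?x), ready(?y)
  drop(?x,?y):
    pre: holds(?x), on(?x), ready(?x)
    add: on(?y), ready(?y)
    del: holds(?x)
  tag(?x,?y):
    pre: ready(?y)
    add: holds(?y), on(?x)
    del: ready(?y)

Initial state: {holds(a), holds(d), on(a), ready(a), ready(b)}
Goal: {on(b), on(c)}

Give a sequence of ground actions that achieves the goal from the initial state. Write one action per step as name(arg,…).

1. drop(a,c)  →  {holds(d), on(a), on(c), ready(a), ready(b), ready(c)}
2. tag(b,c)  →  {holds(c), holds(d), on(a), on(b), on(c), ready(a), ready(b)}

drop(a,c); tag(b,c)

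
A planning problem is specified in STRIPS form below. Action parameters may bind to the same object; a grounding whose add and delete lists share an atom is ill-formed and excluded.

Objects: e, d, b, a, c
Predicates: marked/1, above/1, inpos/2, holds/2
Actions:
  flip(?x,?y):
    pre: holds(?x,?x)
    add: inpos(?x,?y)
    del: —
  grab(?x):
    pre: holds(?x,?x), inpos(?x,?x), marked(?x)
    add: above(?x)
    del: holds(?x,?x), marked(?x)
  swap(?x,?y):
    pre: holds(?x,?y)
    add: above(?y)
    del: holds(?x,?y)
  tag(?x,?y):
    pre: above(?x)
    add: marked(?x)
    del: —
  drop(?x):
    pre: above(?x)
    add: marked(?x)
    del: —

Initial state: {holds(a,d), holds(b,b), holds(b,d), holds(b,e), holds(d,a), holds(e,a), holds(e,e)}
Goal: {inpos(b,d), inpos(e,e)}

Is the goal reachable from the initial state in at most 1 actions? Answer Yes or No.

No

1. flip(e,e)  →  {holds(a,d), holds(b,b), holds(b,d), holds(b,e), holds(d,a), holds(e,a), holds(e,e), inpos(e,e)}
2. flip(b,d)  →  {holds(a,d), holds(b,b), holds(b,d), holds(b,e), holds(d,a), holds(e,a), holds(e,e), inpos(b,d), inpos(e,e)}
optimal plan length = 2; 2 > 1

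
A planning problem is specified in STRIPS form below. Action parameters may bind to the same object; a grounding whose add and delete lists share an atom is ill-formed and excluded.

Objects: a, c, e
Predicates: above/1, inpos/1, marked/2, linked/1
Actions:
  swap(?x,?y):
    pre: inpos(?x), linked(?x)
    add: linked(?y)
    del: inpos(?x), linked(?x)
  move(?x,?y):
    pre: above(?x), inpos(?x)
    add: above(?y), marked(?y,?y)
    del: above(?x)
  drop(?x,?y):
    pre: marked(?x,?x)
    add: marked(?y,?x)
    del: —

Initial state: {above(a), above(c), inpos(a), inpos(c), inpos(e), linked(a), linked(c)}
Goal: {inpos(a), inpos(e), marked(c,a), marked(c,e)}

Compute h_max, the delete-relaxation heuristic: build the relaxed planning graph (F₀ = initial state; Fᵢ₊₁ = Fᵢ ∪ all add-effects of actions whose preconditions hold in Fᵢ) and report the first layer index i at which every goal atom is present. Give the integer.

F0 = init (7 atoms)
F1 = F0 ∪ {above(e), linked(e), marked(a,a), marked(c,c), marked(e,e)}  (12 atoms)
F2 = F1 ∪ {marked(a,c), marked(a,e), marked(c,a), marked(c,e), marked(e,a), marked(e,c)}  (18 atoms)
goal ⊆ F2  ⇒  h_max = 2

2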